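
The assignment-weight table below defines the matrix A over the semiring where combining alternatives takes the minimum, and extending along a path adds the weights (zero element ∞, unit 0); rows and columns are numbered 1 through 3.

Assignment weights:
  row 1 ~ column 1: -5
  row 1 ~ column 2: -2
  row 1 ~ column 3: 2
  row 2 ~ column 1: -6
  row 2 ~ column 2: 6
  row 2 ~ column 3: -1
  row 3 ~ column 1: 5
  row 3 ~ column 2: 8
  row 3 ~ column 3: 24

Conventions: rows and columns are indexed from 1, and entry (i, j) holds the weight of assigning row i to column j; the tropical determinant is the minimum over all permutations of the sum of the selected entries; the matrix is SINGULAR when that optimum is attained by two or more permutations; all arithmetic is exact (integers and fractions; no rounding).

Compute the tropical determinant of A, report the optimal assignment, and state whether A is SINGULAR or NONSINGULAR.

σ = (1, 2, 3): (-5) + 6 + 24 = 25
σ = (1, 3, 2): (-5) + (-1) + 8 = 2
σ = (2, 1, 3): (-2) + (-6) + 24 = 16
σ = (2, 3, 1): (-2) + (-1) + 5 = 2
σ = (3, 1, 2): 2 + (-6) + 8 = 4
σ = (3, 2, 1): 2 + 6 + 5 = 13
Optimal value attained by: σ = (1, 3, 2).
Answer: det⊕(A) = 2; verdict: SINGULAR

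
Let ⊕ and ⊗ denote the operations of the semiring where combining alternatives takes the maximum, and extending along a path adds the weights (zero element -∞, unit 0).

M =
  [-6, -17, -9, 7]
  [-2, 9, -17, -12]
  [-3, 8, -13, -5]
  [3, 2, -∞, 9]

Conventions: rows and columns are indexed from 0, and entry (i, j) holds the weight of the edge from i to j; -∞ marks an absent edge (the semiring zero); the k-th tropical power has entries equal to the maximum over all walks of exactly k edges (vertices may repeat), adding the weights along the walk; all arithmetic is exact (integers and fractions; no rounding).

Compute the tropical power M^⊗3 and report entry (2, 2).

M^⊗2:
  [10, 9, -15, 16]
  [7, 18, -8, 5]
  [6, 17, -9, 4]
  [12, 11, -6, 18]
M^⊗3:
  [19, 18, 1, 25]
  [16, 27, 1, 14]
  [15, 26, 0, 13]
  [21, 20, 3, 27]
Key observation: the optimum is the walk 2->1->1->2, with weight 8 + 9 + (-17) = 0.
Optimal value attained by: walk 2->1->1->2.
Answer: (M^⊗3)[2][2] = 0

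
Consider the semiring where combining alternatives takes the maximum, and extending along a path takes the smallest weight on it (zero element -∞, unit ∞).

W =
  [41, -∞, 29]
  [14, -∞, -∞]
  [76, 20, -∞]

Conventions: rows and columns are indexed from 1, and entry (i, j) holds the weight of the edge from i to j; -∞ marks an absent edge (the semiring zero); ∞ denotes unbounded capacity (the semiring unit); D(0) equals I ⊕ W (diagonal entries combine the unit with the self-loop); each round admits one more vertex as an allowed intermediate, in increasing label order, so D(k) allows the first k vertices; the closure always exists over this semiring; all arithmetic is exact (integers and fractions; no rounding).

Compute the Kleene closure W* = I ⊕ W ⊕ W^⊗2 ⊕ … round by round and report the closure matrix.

D(0):
  [∞, -∞, 29]
  [14, ∞, -∞]
  [76, 20, ∞]
D(1):
  [∞, -∞, 29]
  [14, ∞, 14]
  [76, 20, ∞]
D(2):
  [∞, -∞, 29]
  [14, ∞, 14]
  [76, 20, ∞]
D(3):
  [∞, 20, 29]
  [14, ∞, 14]
  [76, 20, ∞]
Answer: W* = [[∞, 20, 29], [14, ∞, 14], [76, 20, ∞]]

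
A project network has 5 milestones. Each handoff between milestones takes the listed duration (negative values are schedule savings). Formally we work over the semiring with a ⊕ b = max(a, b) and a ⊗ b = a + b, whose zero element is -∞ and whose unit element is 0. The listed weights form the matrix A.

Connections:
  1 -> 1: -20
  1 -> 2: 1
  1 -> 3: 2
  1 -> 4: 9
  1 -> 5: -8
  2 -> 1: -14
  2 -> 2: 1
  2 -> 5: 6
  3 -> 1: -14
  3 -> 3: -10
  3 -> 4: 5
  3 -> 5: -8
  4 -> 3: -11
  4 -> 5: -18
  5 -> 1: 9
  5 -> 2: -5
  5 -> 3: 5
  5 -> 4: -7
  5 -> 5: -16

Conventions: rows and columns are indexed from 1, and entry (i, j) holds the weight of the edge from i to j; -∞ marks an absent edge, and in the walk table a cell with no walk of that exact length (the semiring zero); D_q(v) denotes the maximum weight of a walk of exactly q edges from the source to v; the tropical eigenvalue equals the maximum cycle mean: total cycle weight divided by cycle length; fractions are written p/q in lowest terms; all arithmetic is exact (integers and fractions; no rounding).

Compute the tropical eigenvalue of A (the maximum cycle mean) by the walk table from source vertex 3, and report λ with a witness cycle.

q=0: [-∞, -∞, 0, -∞, -∞]
q=1: [-14, -∞, -10, 5, -8]
q=2: [1, -13, -3, -5, -13]
q=3: [-4, 2, 3, 10, -7]
q=4: [2, 3, -1, 8, 8]
q=5: [17, 4, 13, 11, 9]
Optimal cycle mean attained by: cycle 1->2->5->1, total 1 + 6 + 9, length 3.
Answer: λ = 16/3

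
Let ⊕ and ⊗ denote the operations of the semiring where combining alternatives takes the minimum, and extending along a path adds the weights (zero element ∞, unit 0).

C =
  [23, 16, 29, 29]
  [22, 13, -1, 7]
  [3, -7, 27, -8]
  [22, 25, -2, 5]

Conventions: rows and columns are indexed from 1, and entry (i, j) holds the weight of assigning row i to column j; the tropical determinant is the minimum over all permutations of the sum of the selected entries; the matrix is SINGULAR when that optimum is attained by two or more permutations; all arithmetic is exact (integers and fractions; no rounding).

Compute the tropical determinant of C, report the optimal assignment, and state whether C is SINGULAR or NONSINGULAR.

σ = (1, 2, 3, 4): 23 + 13 + 27 + 5 = 68
σ = (1, 2, 4, 3): 23 + 13 + (-8) + (-2) = 26
σ = (1, 3, 2, 4): 23 + (-1) + (-7) + 5 = 20
σ = (1, 3, 4, 2): 23 + (-1) + (-8) + 25 = 39
σ = (1, 4, 2, 3): 23 + 7 + (-7) + (-2) = 21
σ = (1, 4, 3, 2): 23 + 7 + 27 + 25 = 82
σ = (2, 1, 3, 4): 16 + 22 + 27 + 5 = 70
σ = (2, 1, 4, 3): 16 + 22 + (-8) + (-2) = 28
σ = (2, 3, 1, 4): 16 + (-1) + 3 + 5 = 23
σ = (2, 3, 4, 1): 16 + (-1) + (-8) + 22 = 29
σ = (2, 4, 1, 3): 16 + 7 + 3 + (-2) = 24
σ = (2, 4, 3, 1): 16 + 7 + 27 + 22 = 72
σ = (3, 1, 2, 4): 29 + 22 + (-7) + 5 = 49
σ = (3, 1, 4, 2): 29 + 22 + (-8) + 25 = 68
σ = (3, 2, 1, 4): 29 + 13 + 3 + 5 = 50
σ = (3, 2, 4, 1): 29 + 13 + (-8) + 22 = 56
σ = (3, 4, 1, 2): 29 + 7 + 3 + 25 = 64
σ = (3, 4, 2, 1): 29 + 7 + (-7) + 22 = 51
σ = (4, 1, 2, 3): 29 + 22 + (-7) + (-2) = 42
σ = (4, 1, 3, 2): 29 + 22 + 27 + 25 = 103
σ = (4, 2, 1, 3): 29 + 13 + 3 + (-2) = 43
σ = (4, 2, 3, 1): 29 + 13 + 27 + 22 = 91
σ = (4, 3, 1, 2): 29 + (-1) + 3 + 25 = 56
σ = (4, 3, 2, 1): 29 + (-1) + (-7) + 22 = 43
Optimal value attained by: σ = (1, 3, 2, 4).
Answer: det⊕(C) = 20; verdict: NONSINGULAR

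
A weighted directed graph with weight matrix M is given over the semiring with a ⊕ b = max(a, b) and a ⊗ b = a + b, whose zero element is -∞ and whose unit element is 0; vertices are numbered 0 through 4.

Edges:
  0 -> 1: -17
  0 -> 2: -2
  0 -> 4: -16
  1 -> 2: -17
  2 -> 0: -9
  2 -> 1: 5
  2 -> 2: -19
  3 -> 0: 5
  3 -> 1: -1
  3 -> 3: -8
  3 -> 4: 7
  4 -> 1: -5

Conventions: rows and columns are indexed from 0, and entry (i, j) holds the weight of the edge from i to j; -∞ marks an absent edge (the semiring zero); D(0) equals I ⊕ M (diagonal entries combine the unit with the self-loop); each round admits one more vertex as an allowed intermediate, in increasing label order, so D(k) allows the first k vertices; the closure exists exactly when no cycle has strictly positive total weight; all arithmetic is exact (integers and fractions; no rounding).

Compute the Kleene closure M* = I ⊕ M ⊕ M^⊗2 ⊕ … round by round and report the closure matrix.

D(0):
  [0, -17, -2, -∞, -16]
  [-∞, 0, -17, -∞, -∞]
  [-9, 5, 0, -∞, -∞]
  [5, -1, -∞, 0, 7]
  [-∞, -5, -∞, -∞, 0]
D(1):
  [0, -17, -2, -∞, -16]
  [-∞, 0, -17, -∞, -∞]
  [-9, 5, 0, -∞, -25]
  [5, -1, 3, 0, 7]
  [-∞, -5, -∞, -∞, 0]
D(2):
  [0, -17, -2, -∞, -16]
  [-∞, 0, -17, -∞, -∞]
  [-9, 5, 0, -∞, -25]
  [5, -1, 3, 0, 7]
  [-∞, -5, -22, -∞, 0]
D(3):
  [0, 3, -2, -∞, -16]
  [-26, 0, -17, -∞, -42]
  [-9, 5, 0, -∞, -25]
  [5, 8, 3, 0, 7]
  [-31, -5, -22, -∞, 0]
D(4):
  [0, 3, -2, -∞, -16]
  [-26, 0, -17, -∞, -42]
  [-9, 5, 0, -∞, -25]
  [5, 8, 3, 0, 7]
  [-31, -5, -22, -∞, 0]
D(5):
  [0, 3, -2, -∞, -16]
  [-26, 0, -17, -∞, -42]
  [-9, 5, 0, -∞, -25]
  [5, 8, 3, 0, 7]
  [-31, -5, -22, -∞, 0]
Answer: M* = [[0, 3, -2, -∞, -16], [-26, 0, -17, -∞, -42], [-9, 5, 0, -∞, -25], [5, 8, 3, 0, 7], [-31, -5, -22, -∞, 0]]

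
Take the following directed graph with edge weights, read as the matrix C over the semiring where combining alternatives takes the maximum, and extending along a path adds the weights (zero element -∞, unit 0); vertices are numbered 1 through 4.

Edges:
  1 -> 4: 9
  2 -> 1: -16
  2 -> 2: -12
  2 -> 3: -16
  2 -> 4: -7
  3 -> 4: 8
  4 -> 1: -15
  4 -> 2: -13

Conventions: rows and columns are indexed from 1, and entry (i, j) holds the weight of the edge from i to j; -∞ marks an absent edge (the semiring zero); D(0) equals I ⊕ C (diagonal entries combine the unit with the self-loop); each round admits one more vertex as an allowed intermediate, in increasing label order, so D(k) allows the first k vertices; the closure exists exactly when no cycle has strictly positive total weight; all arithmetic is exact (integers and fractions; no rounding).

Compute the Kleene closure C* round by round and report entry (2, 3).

D(0):
  [0, -∞, -∞, 9]
  [-16, 0, -16, -7]
  [-∞, -∞, 0, 8]
  [-15, -13, -∞, 0]
D(1):
  [0, -∞, -∞, 9]
  [-16, 0, -16, -7]
  [-∞, -∞, 0, 8]
  [-15, -13, -∞, 0]
D(2):
  [0, -∞, -∞, 9]
  [-16, 0, -16, -7]
  [-∞, -∞, 0, 8]
  [-15, -13, -29, 0]
D(3):
  [0, -∞, -∞, 9]
  [-16, 0, -16, -7]
  [-∞, -∞, 0, 8]
  [-15, -13, -29, 0]
D(4):
  [0, -4, -20, 9]
  [-16, 0, -16, -7]
  [-7, -5, 0, 8]
  [-15, -13, -29, 0]
Answer: C*[2][3] = -16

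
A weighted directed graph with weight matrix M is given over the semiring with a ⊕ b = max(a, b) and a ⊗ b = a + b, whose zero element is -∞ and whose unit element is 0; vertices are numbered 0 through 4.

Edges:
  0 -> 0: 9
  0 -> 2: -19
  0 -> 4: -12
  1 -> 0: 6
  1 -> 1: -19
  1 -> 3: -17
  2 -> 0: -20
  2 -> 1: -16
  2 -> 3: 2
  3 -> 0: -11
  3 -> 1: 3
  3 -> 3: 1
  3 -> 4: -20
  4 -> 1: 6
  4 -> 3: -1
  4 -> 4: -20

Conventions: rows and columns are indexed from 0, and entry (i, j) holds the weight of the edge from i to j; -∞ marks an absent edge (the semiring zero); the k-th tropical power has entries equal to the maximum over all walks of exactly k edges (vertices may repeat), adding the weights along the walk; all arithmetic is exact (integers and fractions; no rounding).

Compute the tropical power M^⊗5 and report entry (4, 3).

M^⊗2:
  [18, -6, -10, -13, -3]
  [15, -14, -13, -16, -6]
  [-9, 5, -39, 3, -18]
  [9, 4, -30, 2, -19]
  [12, 2, -∞, 0, -21]
M^⊗3:
  [27, 3, -1, -4, 6]
  [24, 0, -4, -7, 3]
  [11, 6, -28, 4, -17]
  [18, 5, -10, 3, -3]
  [21, 3, -7, 1, 0]
M^⊗4:
  [36, 12, 8, 5, 15]
  [33, 9, 5, 2, 12]
  [20, 7, -8, 5, -1]
  [27, 6, -1, 4, 6]
  [30, 6, 2, 2, 9]
M^⊗5:
  [45, 21, 17, 14, 24]
  [42, 18, 14, 11, 21]
  [29, 8, 1, 6, 8]
  [36, 12, 8, 5, 15]
  [39, 15, 11, 8, 18]
Key observation: the optimum is the walk 4->1->0->0->4->3, with weight 6 + 6 + 9 + (-12) + (-1) = 8.
Optimal value attained by: walk 4->1->0->0->4->3.
Answer: (M^⊗5)[4][3] = 8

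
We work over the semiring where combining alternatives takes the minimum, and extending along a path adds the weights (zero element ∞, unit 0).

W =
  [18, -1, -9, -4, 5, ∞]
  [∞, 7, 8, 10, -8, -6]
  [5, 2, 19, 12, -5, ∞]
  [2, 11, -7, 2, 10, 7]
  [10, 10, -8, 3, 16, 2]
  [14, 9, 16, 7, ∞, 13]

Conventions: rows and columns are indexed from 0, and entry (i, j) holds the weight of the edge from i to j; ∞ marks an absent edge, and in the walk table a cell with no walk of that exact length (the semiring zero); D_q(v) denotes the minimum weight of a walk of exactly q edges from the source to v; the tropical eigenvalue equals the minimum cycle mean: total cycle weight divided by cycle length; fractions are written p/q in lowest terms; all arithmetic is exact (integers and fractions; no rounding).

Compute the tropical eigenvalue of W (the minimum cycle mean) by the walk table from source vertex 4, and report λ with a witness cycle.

q=0: [∞, ∞, ∞, ∞, 0, ∞]
q=1: [10, 10, -8, 3, 16, 2]
q=2: [-3, -6, -4, 4, -13, 4]
q=3: [-3, -4, -21, -10, -14, -12]
q=4: [-16, -19, -22, -11, -26, -12]
q=5: [-17, -20, -34, -23, -27, -25]
q=6: [-29, -32, -35, -24, -39, -26]
Optimal cycle mean attained by: cycle 2->4->2, total (-5) + (-8), length 2.
Answer: λ = -13/2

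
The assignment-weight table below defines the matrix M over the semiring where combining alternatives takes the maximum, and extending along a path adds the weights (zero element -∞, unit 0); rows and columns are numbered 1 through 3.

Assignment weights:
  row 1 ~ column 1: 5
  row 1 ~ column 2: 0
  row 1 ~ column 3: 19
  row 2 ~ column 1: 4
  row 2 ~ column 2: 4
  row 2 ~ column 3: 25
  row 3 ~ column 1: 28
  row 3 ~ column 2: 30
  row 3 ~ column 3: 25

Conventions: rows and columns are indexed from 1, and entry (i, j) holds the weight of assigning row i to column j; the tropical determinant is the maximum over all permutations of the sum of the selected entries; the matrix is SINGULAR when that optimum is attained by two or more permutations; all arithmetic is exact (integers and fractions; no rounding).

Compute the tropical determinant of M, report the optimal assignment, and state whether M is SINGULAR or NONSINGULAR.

σ = (1, 2, 3): 5 + 4 + 25 = 34
σ = (1, 3, 2): 5 + 25 + 30 = 60
σ = (2, 1, 3): 0 + 4 + 25 = 29
σ = (2, 3, 1): 0 + 25 + 28 = 53
σ = (3, 1, 2): 19 + 4 + 30 = 53
σ = (3, 2, 1): 19 + 4 + 28 = 51
Optimal value attained by: σ = (1, 3, 2).
Answer: det⊕(M) = 60; verdict: NONSINGULAR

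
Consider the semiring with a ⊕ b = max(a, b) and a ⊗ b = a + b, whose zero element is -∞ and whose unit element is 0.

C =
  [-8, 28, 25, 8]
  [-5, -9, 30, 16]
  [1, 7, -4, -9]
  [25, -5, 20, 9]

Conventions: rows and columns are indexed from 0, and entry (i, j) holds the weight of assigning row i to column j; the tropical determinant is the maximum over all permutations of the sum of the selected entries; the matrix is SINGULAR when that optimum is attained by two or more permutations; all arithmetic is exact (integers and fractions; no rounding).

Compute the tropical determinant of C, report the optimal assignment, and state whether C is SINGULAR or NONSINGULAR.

σ = (0, 1, 2, 3): (-8) + (-9) + (-4) + 9 = -12
σ = (0, 1, 3, 2): (-8) + (-9) + (-9) + 20 = -6
σ = (0, 2, 1, 3): (-8) + 30 + 7 + 9 = 38
σ = (0, 2, 3, 1): (-8) + 30 + (-9) + (-5) = 8
σ = (0, 3, 1, 2): (-8) + 16 + 7 + 20 = 35
σ = (0, 3, 2, 1): (-8) + 16 + (-4) + (-5) = -1
σ = (1, 0, 2, 3): 28 + (-5) + (-4) + 9 = 28
σ = (1, 0, 3, 2): 28 + (-5) + (-9) + 20 = 34
σ = (1, 2, 0, 3): 28 + 30 + 1 + 9 = 68
σ = (1, 2, 3, 0): 28 + 30 + (-9) + 25 = 74
σ = (1, 3, 0, 2): 28 + 16 + 1 + 20 = 65
σ = (1, 3, 2, 0): 28 + 16 + (-4) + 25 = 65
σ = (2, 0, 1, 3): 25 + (-5) + 7 + 9 = 36
σ = (2, 0, 3, 1): 25 + (-5) + (-9) + (-5) = 6
σ = (2, 1, 0, 3): 25 + (-9) + 1 + 9 = 26
σ = (2, 1, 3, 0): 25 + (-9) + (-9) + 25 = 32
σ = (2, 3, 0, 1): 25 + 16 + 1 + (-5) = 37
σ = (2, 3, 1, 0): 25 + 16 + 7 + 25 = 73
σ = (3, 0, 1, 2): 8 + (-5) + 7 + 20 = 30
σ = (3, 0, 2, 1): 8 + (-5) + (-4) + (-5) = -6
σ = (3, 1, 0, 2): 8 + (-9) + 1 + 20 = 20
σ = (3, 1, 2, 0): 8 + (-9) + (-4) + 25 = 20
σ = (3, 2, 0, 1): 8 + 30 + 1 + (-5) = 34
σ = (3, 2, 1, 0): 8 + 30 + 7 + 25 = 70
Optimal value attained by: σ = (1, 2, 3, 0).
Answer: det⊕(C) = 74; verdict: NONSINGULAR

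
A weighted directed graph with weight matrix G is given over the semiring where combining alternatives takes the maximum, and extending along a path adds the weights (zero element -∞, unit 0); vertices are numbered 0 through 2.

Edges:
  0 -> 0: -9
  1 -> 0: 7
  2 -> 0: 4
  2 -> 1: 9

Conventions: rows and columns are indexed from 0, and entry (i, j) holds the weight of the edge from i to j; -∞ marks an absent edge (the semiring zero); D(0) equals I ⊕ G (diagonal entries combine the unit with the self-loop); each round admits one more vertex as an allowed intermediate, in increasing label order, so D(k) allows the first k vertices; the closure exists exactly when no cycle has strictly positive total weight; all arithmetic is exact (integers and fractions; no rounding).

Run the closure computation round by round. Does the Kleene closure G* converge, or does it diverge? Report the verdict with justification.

D(0):
  [0, -∞, -∞]
  [7, 0, -∞]
  [4, 9, 0]
D(1):
  [0, -∞, -∞]
  [7, 0, -∞]
  [4, 9, 0]
D(2):
  [0, -∞, -∞]
  [7, 0, -∞]
  [16, 9, 0]
D(3):
  [0, -∞, -∞]
  [7, 0, -∞]
  [16, 9, 0]
Key observation: every diagonal entry stays at the unit through all rounds, so no improving cycle exists.
Answer: CONVERGES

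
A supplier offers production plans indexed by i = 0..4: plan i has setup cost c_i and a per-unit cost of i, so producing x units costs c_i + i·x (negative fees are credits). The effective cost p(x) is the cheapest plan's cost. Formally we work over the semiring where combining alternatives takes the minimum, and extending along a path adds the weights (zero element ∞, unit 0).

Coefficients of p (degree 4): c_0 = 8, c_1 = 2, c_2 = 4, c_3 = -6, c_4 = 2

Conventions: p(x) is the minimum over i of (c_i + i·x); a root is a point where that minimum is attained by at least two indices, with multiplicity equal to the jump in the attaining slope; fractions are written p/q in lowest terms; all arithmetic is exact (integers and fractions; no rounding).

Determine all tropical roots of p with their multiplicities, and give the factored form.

hull edge (i=0, c=8) to (i=1, c=2): slope -6, span 1
hull edge (i=1, c=2) to (i=3, c=-6): slope -4, span 2
hull edge (i=3, c=-6) to (i=4, c=2): slope 8, span 1
Factored form: p(x) = 2 ⊗ (x ⊕ (-8)) ⊗ (x ⊕ 4) ⊗ (x ⊕ 4) ⊗ (x ⊕ 6)
Answer: roots = -8 (mult 1), 4 (mult 2), 6 (mult 1)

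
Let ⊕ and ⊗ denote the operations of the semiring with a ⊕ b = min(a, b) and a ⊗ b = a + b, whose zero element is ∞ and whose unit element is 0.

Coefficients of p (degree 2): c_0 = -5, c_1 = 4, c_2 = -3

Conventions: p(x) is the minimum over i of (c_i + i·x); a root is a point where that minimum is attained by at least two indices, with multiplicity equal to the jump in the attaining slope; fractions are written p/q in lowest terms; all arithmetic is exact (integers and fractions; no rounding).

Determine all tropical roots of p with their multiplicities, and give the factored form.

hull edge (i=0, c=-5) to (i=2, c=-3): slope 1, span 2
Factored form: p(x) = -3 ⊗ (x ⊕ (-1)) ⊗ (x ⊕ (-1))
Answer: roots = -1 (mult 2)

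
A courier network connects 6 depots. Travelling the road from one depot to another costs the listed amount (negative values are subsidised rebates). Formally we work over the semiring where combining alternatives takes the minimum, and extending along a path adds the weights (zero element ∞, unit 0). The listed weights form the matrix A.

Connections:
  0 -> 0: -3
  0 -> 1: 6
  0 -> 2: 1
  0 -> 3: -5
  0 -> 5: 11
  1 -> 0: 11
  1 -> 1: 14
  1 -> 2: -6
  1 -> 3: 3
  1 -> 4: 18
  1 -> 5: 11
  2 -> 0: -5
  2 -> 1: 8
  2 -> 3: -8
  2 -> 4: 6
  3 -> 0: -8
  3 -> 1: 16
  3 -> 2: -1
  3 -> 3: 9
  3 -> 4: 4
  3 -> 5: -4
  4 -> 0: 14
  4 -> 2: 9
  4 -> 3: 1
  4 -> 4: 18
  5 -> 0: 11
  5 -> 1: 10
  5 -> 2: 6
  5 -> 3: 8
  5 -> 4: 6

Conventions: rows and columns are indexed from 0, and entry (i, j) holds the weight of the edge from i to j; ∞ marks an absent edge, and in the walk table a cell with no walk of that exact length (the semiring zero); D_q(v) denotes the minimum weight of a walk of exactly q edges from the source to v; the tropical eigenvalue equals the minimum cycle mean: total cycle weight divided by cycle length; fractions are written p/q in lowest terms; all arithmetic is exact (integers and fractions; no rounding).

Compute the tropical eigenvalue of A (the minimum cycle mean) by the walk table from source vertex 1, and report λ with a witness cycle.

q=0: [∞, 0, ∞, ∞, ∞, ∞]
q=1: [11, 14, -6, 3, 18, 11]
q=2: [-11, 2, 2, -14, 0, -1]
q=3: [-22, -5, -15, -16, -10, -18]
q=4: [-25, -16, -21, -27, -12, -20]
q=5: [-35, -19, -28, -30, -23, -31]
q=6: [-38, -29, -34, -40, -26, -34]
Optimal cycle mean attained by: cycle 0->3->0, total (-5) + (-8), length 2.
Answer: λ = -13/2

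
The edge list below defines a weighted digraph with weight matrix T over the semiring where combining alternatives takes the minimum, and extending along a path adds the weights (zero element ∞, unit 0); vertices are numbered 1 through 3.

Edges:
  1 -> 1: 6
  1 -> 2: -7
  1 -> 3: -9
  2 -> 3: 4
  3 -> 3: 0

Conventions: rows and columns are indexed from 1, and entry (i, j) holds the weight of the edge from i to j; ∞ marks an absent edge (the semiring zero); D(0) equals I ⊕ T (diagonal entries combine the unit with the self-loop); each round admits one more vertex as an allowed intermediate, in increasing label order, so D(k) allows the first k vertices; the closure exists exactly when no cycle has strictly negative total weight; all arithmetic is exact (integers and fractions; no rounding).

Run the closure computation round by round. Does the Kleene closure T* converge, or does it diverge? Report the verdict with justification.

D(0):
  [0, -7, -9]
  [∞, 0, 4]
  [∞, ∞, 0]
D(1):
  [0, -7, -9]
  [∞, 0, 4]
  [∞, ∞, 0]
D(2):
  [0, -7, -9]
  [∞, 0, 4]
  [∞, ∞, 0]
D(3):
  [0, -7, -9]
  [∞, 0, 4]
  [∞, ∞, 0]
Key observation: every diagonal entry stays at the unit through all rounds, so no improving cycle exists.
Answer: CONVERGES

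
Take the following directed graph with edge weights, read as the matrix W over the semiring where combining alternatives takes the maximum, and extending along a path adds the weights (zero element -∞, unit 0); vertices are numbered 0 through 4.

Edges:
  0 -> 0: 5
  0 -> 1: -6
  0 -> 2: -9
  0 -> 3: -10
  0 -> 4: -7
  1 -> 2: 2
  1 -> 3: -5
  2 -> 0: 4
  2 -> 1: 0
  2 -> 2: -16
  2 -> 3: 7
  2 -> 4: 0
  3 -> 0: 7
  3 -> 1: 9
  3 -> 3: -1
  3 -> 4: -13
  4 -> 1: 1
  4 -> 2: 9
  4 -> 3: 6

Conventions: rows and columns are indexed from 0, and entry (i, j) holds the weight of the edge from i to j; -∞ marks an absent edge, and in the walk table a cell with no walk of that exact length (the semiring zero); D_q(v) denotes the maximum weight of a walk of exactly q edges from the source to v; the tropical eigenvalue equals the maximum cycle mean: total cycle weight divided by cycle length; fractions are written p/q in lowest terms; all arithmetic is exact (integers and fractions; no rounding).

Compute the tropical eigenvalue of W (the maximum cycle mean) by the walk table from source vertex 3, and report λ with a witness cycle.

q=0: [-∞, -∞, -∞, 0, -∞]
q=1: [7, 9, -∞, -1, -13]
q=2: [12, 8, 11, 4, 0]
q=3: [17, 13, 10, 18, 11]
q=4: [25, 27, 20, 17, 10]
q=5: [30, 26, 29, 27, 20]
Optimal cycle mean attained by: cycle 1->2->3->1, total 2 + 7 + 9, length 3.
Answer: λ = 6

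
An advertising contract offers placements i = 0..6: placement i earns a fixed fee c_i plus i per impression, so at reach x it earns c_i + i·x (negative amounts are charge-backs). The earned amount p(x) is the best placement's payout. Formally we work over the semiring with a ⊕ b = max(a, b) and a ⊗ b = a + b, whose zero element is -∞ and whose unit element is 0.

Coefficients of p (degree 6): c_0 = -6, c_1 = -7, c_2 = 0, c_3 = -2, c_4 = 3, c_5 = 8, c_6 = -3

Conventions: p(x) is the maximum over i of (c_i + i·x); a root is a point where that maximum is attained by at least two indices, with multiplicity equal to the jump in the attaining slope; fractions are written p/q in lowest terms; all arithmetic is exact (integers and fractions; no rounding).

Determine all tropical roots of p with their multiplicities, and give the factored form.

hull edge (i=0, c=-6) to (i=2, c=0): slope 3, span 2
hull edge (i=2, c=0) to (i=5, c=8): slope 8/3, span 3
hull edge (i=5, c=8) to (i=6, c=-3): slope -11, span 1
Factored form: p(x) = -3 ⊗ (x ⊕ (-3)) ⊗ (x ⊕ (-3)) ⊗ (x ⊕ (-8/3)) ⊗ (x ⊕ (-8/3)) ⊗ (x ⊕ (-8/3)) ⊗ (x ⊕ 11)
Answer: roots = -3 (mult 2), -8/3 (mult 3), 11 (mult 1)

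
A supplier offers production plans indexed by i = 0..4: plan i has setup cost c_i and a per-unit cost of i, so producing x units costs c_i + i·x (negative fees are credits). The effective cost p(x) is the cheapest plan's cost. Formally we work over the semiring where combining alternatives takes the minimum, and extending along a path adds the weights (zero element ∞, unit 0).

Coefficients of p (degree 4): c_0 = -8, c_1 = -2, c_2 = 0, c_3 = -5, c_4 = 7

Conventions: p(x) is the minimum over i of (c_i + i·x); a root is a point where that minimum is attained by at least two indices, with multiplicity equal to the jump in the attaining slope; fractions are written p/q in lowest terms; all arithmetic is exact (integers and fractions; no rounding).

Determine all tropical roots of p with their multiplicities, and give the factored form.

hull edge (i=0, c=-8) to (i=3, c=-5): slope 1, span 3
hull edge (i=3, c=-5) to (i=4, c=7): slope 12, span 1
Factored form: p(x) = 7 ⊗ (x ⊕ (-12)) ⊗ (x ⊕ (-1)) ⊗ (x ⊕ (-1)) ⊗ (x ⊕ (-1))
Answer: roots = -12 (mult 1), -1 (mult 3)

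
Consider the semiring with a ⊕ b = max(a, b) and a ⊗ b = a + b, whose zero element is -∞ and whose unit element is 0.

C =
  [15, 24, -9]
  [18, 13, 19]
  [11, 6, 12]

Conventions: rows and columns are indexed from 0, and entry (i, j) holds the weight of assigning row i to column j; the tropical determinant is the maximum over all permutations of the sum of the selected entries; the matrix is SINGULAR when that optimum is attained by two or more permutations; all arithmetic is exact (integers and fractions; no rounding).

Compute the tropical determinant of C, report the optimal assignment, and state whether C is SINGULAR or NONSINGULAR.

σ = (0, 1, 2): 15 + 13 + 12 = 40
σ = (0, 2, 1): 15 + 19 + 6 = 40
σ = (1, 0, 2): 24 + 18 + 12 = 54
σ = (1, 2, 0): 24 + 19 + 11 = 54
σ = (2, 0, 1): (-9) + 18 + 6 = 15
σ = (2, 1, 0): (-9) + 13 + 11 = 15
Optimal value attained by: σ = (1, 0, 2).
Answer: det⊕(C) = 54; verdict: SINGULAR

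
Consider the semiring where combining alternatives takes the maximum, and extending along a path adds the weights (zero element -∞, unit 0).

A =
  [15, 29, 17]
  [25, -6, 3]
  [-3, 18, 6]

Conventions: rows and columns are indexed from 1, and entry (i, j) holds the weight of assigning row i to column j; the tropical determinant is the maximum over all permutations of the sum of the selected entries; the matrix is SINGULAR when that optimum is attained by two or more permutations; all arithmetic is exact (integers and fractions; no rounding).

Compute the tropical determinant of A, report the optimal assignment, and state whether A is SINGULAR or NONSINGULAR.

σ = (1, 2, 3): 15 + (-6) + 6 = 15
σ = (1, 3, 2): 15 + 3 + 18 = 36
σ = (2, 1, 3): 29 + 25 + 6 = 60
σ = (2, 3, 1): 29 + 3 + (-3) = 29
σ = (3, 1, 2): 17 + 25 + 18 = 60
σ = (3, 2, 1): 17 + (-6) + (-3) = 8
Optimal value attained by: σ = (2, 1, 3).
Answer: det⊕(A) = 60; verdict: SINGULAR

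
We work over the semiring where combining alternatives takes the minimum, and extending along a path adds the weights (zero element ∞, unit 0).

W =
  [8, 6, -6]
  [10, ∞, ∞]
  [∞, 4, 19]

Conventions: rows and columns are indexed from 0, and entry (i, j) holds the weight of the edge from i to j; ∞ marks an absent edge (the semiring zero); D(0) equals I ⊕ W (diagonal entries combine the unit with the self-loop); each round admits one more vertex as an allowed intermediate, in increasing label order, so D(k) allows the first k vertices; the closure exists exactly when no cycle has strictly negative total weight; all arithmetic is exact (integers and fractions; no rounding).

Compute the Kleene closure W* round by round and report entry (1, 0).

D(0):
  [0, 6, -6]
  [10, 0, ∞]
  [∞, 4, 0]
D(1):
  [0, 6, -6]
  [10, 0, 4]
  [∞, 4, 0]
D(2):
  [0, 6, -6]
  [10, 0, 4]
  [14, 4, 0]
D(3):
  [0, -2, -6]
  [10, 0, 4]
  [14, 4, 0]
Answer: W*[1][0] = 10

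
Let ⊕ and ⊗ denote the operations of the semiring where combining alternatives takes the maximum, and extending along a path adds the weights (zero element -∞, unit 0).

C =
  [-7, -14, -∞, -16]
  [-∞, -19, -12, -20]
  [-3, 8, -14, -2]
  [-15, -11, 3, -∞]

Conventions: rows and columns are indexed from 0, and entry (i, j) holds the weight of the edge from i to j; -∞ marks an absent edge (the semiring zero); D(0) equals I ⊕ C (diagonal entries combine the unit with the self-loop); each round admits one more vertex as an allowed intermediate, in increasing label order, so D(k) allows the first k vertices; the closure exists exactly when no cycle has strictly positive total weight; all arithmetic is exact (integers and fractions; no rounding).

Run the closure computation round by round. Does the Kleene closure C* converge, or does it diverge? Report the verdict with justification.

D(0):
  [0, -14, -∞, -16]
  [-∞, 0, -12, -20]
  [-3, 8, 0, -2]
  [-15, -11, 3, 0]
D(1):
  [0, -14, -∞, -16]
  [-∞, 0, -12, -20]
  [-3, 8, 0, -2]
  [-15, -11, 3, 0]
D(2):
  [0, -14, -26, -16]
  [-∞, 0, -12, -20]
  [-3, 8, 0, -2]
  [-15, -11, 3, 0]
Detection: at round 3, diagonal entry (3, 3) turns strictly positive.
Key observation: the cycle 3->2->3 has total weight 3 + (-2), which is strictly positive.
Answer: DIVERGES — positive cycle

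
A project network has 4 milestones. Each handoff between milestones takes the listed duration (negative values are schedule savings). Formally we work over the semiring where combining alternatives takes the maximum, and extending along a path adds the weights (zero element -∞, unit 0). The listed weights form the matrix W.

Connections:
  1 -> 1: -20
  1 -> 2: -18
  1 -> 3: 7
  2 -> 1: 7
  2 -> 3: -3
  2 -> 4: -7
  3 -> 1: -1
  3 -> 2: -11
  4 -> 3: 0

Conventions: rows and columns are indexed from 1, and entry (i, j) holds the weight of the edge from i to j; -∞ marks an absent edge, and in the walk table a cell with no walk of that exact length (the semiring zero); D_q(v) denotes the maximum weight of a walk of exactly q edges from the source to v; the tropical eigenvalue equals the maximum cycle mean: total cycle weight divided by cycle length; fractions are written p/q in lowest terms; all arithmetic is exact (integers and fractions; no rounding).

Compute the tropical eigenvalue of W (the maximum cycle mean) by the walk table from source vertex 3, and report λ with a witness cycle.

q=0: [-∞, -∞, 0, -∞]
q=1: [-1, -11, -∞, -∞]
q=2: [-4, -19, 6, -18]
q=3: [5, -5, 3, -26]
q=4: [2, -8, 12, -12]
Optimal cycle mean attained by: cycle 1->3->1, total 7 + (-1), length 2.
Answer: λ = 3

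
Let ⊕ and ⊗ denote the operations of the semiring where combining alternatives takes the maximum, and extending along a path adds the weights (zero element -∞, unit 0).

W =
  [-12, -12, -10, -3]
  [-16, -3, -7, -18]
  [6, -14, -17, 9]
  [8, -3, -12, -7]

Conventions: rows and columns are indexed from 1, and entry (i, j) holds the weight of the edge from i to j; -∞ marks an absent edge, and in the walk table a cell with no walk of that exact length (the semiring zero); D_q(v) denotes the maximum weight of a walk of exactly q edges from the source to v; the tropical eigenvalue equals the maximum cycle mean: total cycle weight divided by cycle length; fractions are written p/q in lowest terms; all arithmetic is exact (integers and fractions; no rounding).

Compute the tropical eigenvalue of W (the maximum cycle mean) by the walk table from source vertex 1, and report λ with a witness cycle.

q=0: [0, -∞, -∞, -∞]
q=1: [-12, -12, -10, -3]
q=2: [5, -6, -15, -1]
q=3: [7, -4, -5, 2]
q=4: [10, -1, -3, 4]
Optimal cycle mean attained by: cycle 1->4->1, total (-3) + 8, length 2.
Answer: λ = 5/2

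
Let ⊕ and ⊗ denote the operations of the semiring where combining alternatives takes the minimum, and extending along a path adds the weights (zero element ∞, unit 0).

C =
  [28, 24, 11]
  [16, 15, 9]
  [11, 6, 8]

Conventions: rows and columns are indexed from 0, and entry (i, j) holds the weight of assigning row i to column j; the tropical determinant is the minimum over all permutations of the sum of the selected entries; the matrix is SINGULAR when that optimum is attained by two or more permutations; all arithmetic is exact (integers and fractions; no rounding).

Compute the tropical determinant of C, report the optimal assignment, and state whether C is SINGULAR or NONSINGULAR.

σ = (0, 1, 2): 28 + 15 + 8 = 51
σ = (0, 2, 1): 28 + 9 + 6 = 43
σ = (1, 0, 2): 24 + 16 + 8 = 48
σ = (1, 2, 0): 24 + 9 + 11 = 44
σ = (2, 0, 1): 11 + 16 + 6 = 33
σ = (2, 1, 0): 11 + 15 + 11 = 37
Optimal value attained by: σ = (2, 0, 1).
Answer: det⊕(C) = 33; verdict: NONSINGULAR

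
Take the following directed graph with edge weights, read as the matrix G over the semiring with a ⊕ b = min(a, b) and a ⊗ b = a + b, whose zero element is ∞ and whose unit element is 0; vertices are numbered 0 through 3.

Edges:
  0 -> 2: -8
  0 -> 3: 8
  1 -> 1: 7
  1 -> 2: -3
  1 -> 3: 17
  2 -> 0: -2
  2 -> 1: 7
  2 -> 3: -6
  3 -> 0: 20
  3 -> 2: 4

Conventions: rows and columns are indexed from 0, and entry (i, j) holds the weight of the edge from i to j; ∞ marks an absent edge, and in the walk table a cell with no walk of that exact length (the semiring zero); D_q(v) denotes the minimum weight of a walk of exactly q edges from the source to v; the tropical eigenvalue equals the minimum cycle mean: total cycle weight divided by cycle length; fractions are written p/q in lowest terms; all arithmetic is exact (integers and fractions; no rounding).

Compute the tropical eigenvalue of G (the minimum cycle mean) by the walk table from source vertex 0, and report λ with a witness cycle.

q=0: [0, ∞, ∞, ∞]
q=1: [∞, ∞, -8, 8]
q=2: [-10, -1, 12, -14]
q=3: [6, 6, -18, -2]
q=4: [-20, -11, -2, -24]
Optimal cycle mean attained by: cycle 0->2->0, total (-8) + (-2), length 2.
Answer: λ = -5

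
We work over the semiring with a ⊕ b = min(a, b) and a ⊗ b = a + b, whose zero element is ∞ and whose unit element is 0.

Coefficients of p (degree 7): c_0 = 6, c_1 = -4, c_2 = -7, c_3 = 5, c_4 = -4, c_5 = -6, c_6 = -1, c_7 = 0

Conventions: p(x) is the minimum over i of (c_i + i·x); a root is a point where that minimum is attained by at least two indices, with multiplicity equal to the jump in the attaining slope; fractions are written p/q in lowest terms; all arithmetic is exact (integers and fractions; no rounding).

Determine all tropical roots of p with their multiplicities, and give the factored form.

hull edge (i=0, c=6) to (i=1, c=-4): slope -10, span 1
hull edge (i=1, c=-4) to (i=2, c=-7): slope -3, span 1
hull edge (i=2, c=-7) to (i=5, c=-6): slope 1/3, span 3
hull edge (i=5, c=-6) to (i=7, c=0): slope 3, span 2
Factored form: p(x) = 0 ⊗ (x ⊕ (-3)) ⊗ (x ⊕ (-3)) ⊗ (x ⊕ (-1/3)) ⊗ (x ⊕ (-1/3)) ⊗ (x ⊕ (-1/3)) ⊗ (x ⊕ 3) ⊗ (x ⊕ 10)
Answer: roots = -3 (mult 2), -1/3 (mult 3), 3 (mult 1), 10 (mult 1)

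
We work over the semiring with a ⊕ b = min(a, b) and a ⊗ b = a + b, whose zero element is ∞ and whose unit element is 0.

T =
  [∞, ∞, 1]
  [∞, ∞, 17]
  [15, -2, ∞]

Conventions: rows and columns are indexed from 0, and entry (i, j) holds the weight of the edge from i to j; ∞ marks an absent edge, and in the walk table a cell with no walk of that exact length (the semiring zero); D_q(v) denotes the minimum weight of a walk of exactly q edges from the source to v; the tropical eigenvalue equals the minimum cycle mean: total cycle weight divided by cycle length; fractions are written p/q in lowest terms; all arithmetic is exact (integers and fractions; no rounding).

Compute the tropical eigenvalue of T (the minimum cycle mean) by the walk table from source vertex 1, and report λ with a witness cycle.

q=0: [∞, 0, ∞]
q=1: [∞, ∞, 17]
q=2: [32, 15, ∞]
q=3: [∞, ∞, 32]
Optimal cycle mean attained by: cycle 1->2->1, total 17 + (-2), length 2.
Answer: λ = 15/2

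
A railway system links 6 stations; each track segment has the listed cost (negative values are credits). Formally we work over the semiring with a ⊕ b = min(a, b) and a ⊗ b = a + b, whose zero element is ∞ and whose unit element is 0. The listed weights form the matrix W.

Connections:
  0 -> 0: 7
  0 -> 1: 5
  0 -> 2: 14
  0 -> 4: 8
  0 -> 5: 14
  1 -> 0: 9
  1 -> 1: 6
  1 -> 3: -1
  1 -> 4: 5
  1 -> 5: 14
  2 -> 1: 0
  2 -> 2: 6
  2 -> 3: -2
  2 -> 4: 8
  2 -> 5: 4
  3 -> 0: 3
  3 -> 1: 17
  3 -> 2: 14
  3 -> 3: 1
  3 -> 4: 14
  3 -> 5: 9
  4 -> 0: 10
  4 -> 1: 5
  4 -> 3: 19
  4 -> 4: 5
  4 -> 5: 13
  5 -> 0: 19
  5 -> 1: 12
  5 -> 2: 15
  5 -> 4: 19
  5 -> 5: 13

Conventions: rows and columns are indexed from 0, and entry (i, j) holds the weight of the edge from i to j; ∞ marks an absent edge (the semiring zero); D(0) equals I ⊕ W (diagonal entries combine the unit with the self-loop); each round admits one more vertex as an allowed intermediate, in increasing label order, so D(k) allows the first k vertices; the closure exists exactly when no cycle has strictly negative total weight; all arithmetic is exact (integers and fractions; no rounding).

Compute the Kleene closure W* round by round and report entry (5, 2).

D(0):
  [0, 5, 14, ∞, 8, 14]
  [9, 0, ∞, -1, 5, 14]
  [∞, 0, 0, -2, 8, 4]
  [3, 17, 14, 0, 14, 9]
  [10, 5, ∞, 19, 0, 13]
  [19, 12, 15, ∞, 19, 0]
D(1):
  [0, 5, 14, ∞, 8, 14]
  [9, 0, 23, -1, 5, 14]
  [∞, 0, 0, -2, 8, 4]
  [3, 8, 14, 0, 11, 9]
  [10, 5, 24, 19, 0, 13]
  [19, 12, 15, ∞, 19, 0]
D(2):
  [0, 5, 14, 4, 8, 14]
  [9, 0, 23, -1, 5, 14]
  [9, 0, 0, -2, 5, 4]
  [3, 8, 14, 0, 11, 9]
  [10, 5, 24, 4, 0, 13]
  [19, 12, 15, 11, 17, 0]
D(3):
  [0, 5, 14, 4, 8, 14]
  [9, 0, 23, -1, 5, 14]
  [9, 0, 0, -2, 5, 4]
  [3, 8, 14, 0, 11, 9]
  [10, 5, 24, 4, 0, 13]
  [19, 12, 15, 11, 17, 0]
D(4):
  [0, 5, 14, 4, 8, 13]
  [2, 0, 13, -1, 5, 8]
  [1, 0, 0, -2, 5, 4]
  [3, 8, 14, 0, 11, 9]
  [7, 5, 18, 4, 0, 13]
  [14, 12, 15, 11, 17, 0]
D(5):
  [0, 5, 14, 4, 8, 13]
  [2, 0, 13, -1, 5, 8]
  [1, 0, 0, -2, 5, 4]
  [3, 8, 14, 0, 11, 9]
  [7, 5, 18, 4, 0, 13]
  [14, 12, 15, 11, 17, 0]
D(6):
  [0, 5, 14, 4, 8, 13]
  [2, 0, 13, -1, 5, 8]
  [1, 0, 0, -2, 5, 4]
  [3, 8, 14, 0, 11, 9]
  [7, 5, 18, 4, 0, 13]
  [14, 12, 15, 11, 17, 0]
Answer: W*[5][2] = 15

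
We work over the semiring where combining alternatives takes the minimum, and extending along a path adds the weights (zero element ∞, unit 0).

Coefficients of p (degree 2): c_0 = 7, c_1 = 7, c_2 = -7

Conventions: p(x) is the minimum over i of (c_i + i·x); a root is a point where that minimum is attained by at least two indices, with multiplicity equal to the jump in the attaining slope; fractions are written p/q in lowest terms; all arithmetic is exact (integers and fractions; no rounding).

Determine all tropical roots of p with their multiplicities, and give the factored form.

hull edge (i=0, c=7) to (i=2, c=-7): slope -7, span 2
Factored form: p(x) = -7 ⊗ (x ⊕ 7) ⊗ (x ⊕ 7)
Answer: roots = 7 (mult 2)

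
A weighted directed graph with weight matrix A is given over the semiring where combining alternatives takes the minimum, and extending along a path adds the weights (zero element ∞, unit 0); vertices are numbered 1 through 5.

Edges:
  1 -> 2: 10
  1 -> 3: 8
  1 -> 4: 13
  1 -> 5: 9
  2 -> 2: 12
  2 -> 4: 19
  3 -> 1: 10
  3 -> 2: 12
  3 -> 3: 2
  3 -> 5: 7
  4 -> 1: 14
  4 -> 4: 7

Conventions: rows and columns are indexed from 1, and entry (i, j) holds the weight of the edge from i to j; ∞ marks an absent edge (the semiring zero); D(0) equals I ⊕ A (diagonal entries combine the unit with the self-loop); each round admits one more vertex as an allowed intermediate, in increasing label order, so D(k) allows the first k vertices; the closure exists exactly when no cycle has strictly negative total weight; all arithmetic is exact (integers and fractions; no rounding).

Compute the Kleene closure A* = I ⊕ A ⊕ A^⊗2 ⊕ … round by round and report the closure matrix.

D(0):
  [0, 10, 8, 13, 9]
  [∞, 0, ∞, 19, ∞]
  [10, 12, 0, ∞, 7]
  [14, ∞, ∞, 0, ∞]
  [∞, ∞, ∞, ∞, 0]
D(1):
  [0, 10, 8, 13, 9]
  [∞, 0, ∞, 19, ∞]
  [10, 12, 0, 23, 7]
  [14, 24, 22, 0, 23]
  [∞, ∞, ∞, ∞, 0]
D(2):
  [0, 10, 8, 13, 9]
  [∞, 0, ∞, 19, ∞]
  [10, 12, 0, 23, 7]
  [14, 24, 22, 0, 23]
  [∞, ∞, ∞, ∞, 0]
D(3):
  [0, 10, 8, 13, 9]
  [∞, 0, ∞, 19, ∞]
  [10, 12, 0, 23, 7]
  [14, 24, 22, 0, 23]
  [∞, ∞, ∞, ∞, 0]
D(4):
  [0, 10, 8, 13, 9]
  [33, 0, 41, 19, 42]
  [10, 12, 0, 23, 7]
  [14, 24, 22, 0, 23]
  [∞, ∞, ∞, ∞, 0]
D(5):
  [0, 10, 8, 13, 9]
  [33, 0, 41, 19, 42]
  [10, 12, 0, 23, 7]
  [14, 24, 22, 0, 23]
  [∞, ∞, ∞, ∞, 0]
Answer: A* = [[0, 10, 8, 13, 9], [33, 0, 41, 19, 42], [10, 12, 0, 23, 7], [14, 24, 22, 0, 23], [∞, ∞, ∞, ∞, 0]]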